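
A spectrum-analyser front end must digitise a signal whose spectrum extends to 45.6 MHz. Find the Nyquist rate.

91.2 MHz

Nyquist rate = 2 × 45.6 MHz = 91.2 MHz.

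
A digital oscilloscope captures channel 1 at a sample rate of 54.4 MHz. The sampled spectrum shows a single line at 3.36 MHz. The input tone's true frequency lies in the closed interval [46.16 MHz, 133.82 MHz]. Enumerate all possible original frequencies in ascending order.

51.04 MHz, 57.76 MHz, 105.44 MHz, 112.16 MHz

Frequencies that alias to 3.36 MHz are k·fs ± 3.36 MHz for integer k ≥ 0.
k=0: 3.36 MHz.
k=1: 51.04 MHz, 57.76 MHz.
k=2: 105.44 MHz, 112.16 MHz.
k=3: 159.84 MHz, 166.56 MHz.
Within [46.16 MHz, 133.82 MHz]: 51.04 MHz, 57.76 MHz, 105.44 MHz, 112.16 MHz.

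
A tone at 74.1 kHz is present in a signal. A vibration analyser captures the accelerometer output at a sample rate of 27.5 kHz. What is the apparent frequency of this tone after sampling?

74.1 kHz mod fs = 19.1 kHz.
19.1 kHz > fs/2 = 13.75 kHz, folds to fs − 19.1 kHz = 8.4 kHz.

8.4 kHz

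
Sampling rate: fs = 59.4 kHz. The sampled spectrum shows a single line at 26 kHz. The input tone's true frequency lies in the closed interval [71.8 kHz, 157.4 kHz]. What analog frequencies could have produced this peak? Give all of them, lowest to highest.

85.4 kHz, 92.8 kHz, 144.8 kHz, 152.2 kHz

Frequencies that alias to 26 kHz are k·fs ± 26 kHz for integer k ≥ 0.
k=0: 26 kHz.
k=1: 33.4 kHz, 85.4 kHz.
k=2: 92.8 kHz, 144.8 kHz.
k=3: 152.2 kHz, 204.2 kHz.
k=4: 211.6 kHz, 263.6 kHz.
Within [71.8 kHz, 157.4 kHz]: 85.4 kHz, 92.8 kHz, 144.8 kHz, 152.2 kHz.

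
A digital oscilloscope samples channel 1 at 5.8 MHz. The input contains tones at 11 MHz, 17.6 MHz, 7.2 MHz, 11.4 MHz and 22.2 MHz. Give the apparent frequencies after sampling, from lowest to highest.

0.2 MHz, 0.6 MHz, 1 MHz, 1.4 MHz

fs/2 = 2.9 MHz.
11 MHz mod fs = 5.2 MHz.
5.2 MHz > fs/2 = 2.9 MHz, folds to fs − 5.2 MHz = 0.6 MHz.
17.6 MHz mod fs = 0.2 MHz.
0.2 MHz ≤ fs/2 = 2.9 MHz, appears at 0.2 MHz.
7.2 MHz mod fs = 1.4 MHz.
1.4 MHz ≤ fs/2 = 2.9 MHz, appears at 1.4 MHz.
11.4 MHz mod fs = 5.6 MHz.
5.6 MHz > fs/2 = 2.9 MHz, folds to fs − 5.6 MHz = 0.2 MHz.
22.2 MHz mod fs = 4.8 MHz.
4.8 MHz > fs/2 = 2.9 MHz, folds to fs − 4.8 MHz = 1 MHz.
Distinct values: {0.2 MHz, 0.6 MHz, 1 MHz, 1.4 MHz}.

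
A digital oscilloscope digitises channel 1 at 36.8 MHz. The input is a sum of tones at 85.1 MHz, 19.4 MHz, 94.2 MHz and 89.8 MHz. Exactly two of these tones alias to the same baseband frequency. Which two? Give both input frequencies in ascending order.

89.8 MHz, 94.2 MHz

fs/2 = 18.4 MHz.
85.1 MHz mod fs = 11.5 MHz.
11.5 MHz ≤ fs/2 = 18.4 MHz, appears at 11.5 MHz.
19.4 MHz > fs/2 = 18.4 MHz, folds to fs − 19.4 MHz = 17.4 MHz.
94.2 MHz mod fs = 20.6 MHz.
20.6 MHz > fs/2 = 18.4 MHz, folds to fs − 20.6 MHz = 16.2 MHz.
89.8 MHz mod fs = 16.2 MHz.
16.2 MHz ≤ fs/2 = 18.4 MHz, appears at 16.2 MHz.
89.8 MHz and 94.2 MHz both map to 16.2 MHz.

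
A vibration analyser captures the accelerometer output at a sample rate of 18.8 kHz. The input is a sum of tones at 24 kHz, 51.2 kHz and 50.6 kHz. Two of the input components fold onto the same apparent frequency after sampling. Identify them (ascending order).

fs/2 = 9.4 kHz.
24 kHz mod fs = 5.2 kHz.
5.2 kHz ≤ fs/2 = 9.4 kHz, appears at 5.2 kHz.
51.2 kHz mod fs = 13.6 kHz.
13.6 kHz > fs/2 = 9.4 kHz, folds to fs − 13.6 kHz = 5.2 kHz.
50.6 kHz mod fs = 13 kHz.
13 kHz > fs/2 = 9.4 kHz, folds to fs − 13 kHz = 5.8 kHz.
24 kHz and 51.2 kHz both map to 5.2 kHz.

24 kHz, 51.2 kHz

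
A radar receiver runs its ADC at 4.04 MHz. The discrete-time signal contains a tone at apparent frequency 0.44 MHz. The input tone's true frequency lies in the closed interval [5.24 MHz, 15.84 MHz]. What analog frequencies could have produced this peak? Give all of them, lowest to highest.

Frequencies that alias to 0.44 MHz are k·fs ± 0.44 MHz for integer k ≥ 0.
k=0: 0.44 MHz.
k=1: 3.6 MHz, 4.48 MHz.
k=2: 7.64 MHz, 8.52 MHz.
k=3: 11.68 MHz, 12.56 MHz.
k=4: 15.72 MHz, 16.6 MHz.
k=5: 19.76 MHz, 20.64 MHz.
Within [5.24 MHz, 15.84 MHz]: 7.64 MHz, 8.52 MHz, 11.68 MHz, 12.56 MHz, 15.72 MHz.

7.64 MHz, 8.52 MHz, 11.68 MHz, 12.56 MHz, 15.72 MHz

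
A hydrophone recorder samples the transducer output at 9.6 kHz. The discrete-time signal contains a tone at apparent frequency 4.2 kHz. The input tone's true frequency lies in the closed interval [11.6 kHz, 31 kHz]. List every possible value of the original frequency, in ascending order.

13.8 kHz, 15 kHz, 23.4 kHz, 24.6 kHz

Frequencies that alias to 4.2 kHz are k·fs ± 4.2 kHz for integer k ≥ 0.
k=0: 4.2 kHz.
k=1: 5.4 kHz, 13.8 kHz.
k=2: 15 kHz, 23.4 kHz.
k=3: 24.6 kHz, 33 kHz.
k=4: 34.2 kHz, 42.6 kHz.
Within [11.6 kHz, 31 kHz]: 13.8 kHz, 15 kHz, 23.4 kHz, 24.6 kHz.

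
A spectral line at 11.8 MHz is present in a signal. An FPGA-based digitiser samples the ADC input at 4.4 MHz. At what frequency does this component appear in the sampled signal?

11.8 MHz mod fs = 3 MHz.
3 MHz > fs/2 = 2.2 MHz, folds to fs − 3 MHz = 1.4 MHz.

1.4 MHz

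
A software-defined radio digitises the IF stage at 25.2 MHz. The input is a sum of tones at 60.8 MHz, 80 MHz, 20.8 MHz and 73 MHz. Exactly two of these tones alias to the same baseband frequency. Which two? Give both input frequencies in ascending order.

fs/2 = 12.6 MHz.
60.8 MHz mod fs = 10.4 MHz.
10.4 MHz ≤ fs/2 = 12.6 MHz, appears at 10.4 MHz.
80 MHz mod fs = 4.4 MHz.
4.4 MHz ≤ fs/2 = 12.6 MHz, appears at 4.4 MHz.
20.8 MHz > fs/2 = 12.6 MHz, folds to fs − 20.8 MHz = 4.4 MHz.
73 MHz mod fs = 22.6 MHz.
22.6 MHz > fs/2 = 12.6 MHz, folds to fs − 22.6 MHz = 2.6 MHz.
20.8 MHz and 80 MHz both map to 4.4 MHz.

20.8 MHz, 80 MHz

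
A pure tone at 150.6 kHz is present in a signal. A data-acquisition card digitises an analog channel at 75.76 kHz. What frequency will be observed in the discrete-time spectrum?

0.92 kHz

150.6 kHz mod fs = 74.84 kHz.
74.84 kHz > fs/2 = 37.88 kHz, folds to fs − 74.84 kHz = 0.92 kHz.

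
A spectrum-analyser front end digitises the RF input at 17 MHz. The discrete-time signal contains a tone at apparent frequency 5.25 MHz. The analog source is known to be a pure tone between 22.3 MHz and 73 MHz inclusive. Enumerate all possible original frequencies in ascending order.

Frequencies that alias to 5.25 MHz are k·fs ± 5.25 MHz for integer k ≥ 0.
k=0: 5.25 MHz.
k=1: 11.75 MHz, 22.25 MHz.
k=2: 28.75 MHz, 39.25 MHz.
k=3: 45.75 MHz, 56.25 MHz.
k=4: 62.75 MHz, 73.25 MHz.
k=5: 79.75 MHz, 90.25 MHz.
Within [22.3 MHz, 73 MHz]: 28.75 MHz, 39.25 MHz, 45.75 MHz, 56.25 MHz, 62.75 MHz.

28.75 MHz, 39.25 MHz, 45.75 MHz, 56.25 MHz, 62.75 MHz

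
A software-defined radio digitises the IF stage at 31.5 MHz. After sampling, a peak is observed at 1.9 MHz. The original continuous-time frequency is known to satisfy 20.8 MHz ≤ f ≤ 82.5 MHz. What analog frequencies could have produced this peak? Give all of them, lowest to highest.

Frequencies that alias to 1.9 MHz are k·fs ± 1.9 MHz for integer k ≥ 0.
k=0: 1.9 MHz.
k=1: 29.6 MHz, 33.4 MHz.
k=2: 61.1 MHz, 64.9 MHz.
k=3: 92.6 MHz, 96.4 MHz.
Within [20.8 MHz, 82.5 MHz]: 29.6 MHz, 33.4 MHz, 61.1 MHz, 64.9 MHz.

29.6 MHz, 33.4 MHz, 61.1 MHz, 64.9 MHz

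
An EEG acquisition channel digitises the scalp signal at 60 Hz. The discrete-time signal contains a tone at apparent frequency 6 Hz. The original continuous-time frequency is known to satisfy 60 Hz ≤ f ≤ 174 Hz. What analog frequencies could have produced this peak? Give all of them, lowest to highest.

Frequencies that alias to 6 Hz are k·fs ± 6 Hz for integer k ≥ 0.
k=0: 6 Hz.
k=1: 54 Hz, 66 Hz.
k=2: 114 Hz, 126 Hz.
k=3: 174 Hz, 186 Hz.
k=4: 234 Hz, 246 Hz.
Within [60 Hz, 174 Hz]: 66 Hz, 114 Hz, 126 Hz, 174 Hz.

66 Hz, 114 Hz, 126 Hz, 174 Hz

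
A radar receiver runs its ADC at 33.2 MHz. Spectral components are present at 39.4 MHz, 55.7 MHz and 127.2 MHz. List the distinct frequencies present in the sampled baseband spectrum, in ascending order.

fs/2 = 16.6 MHz.
39.4 MHz mod fs = 6.2 MHz.
6.2 MHz ≤ fs/2 = 16.6 MHz, appears at 6.2 MHz.
55.7 MHz mod fs = 22.5 MHz.
22.5 MHz > fs/2 = 16.6 MHz, folds to fs − 22.5 MHz = 10.7 MHz.
127.2 MHz mod fs = 27.6 MHz.
27.6 MHz > fs/2 = 16.6 MHz, folds to fs − 27.6 MHz = 5.6 MHz.
Distinct values: {5.6 MHz, 6.2 MHz, 10.7 MHz}.

5.6 MHz, 6.2 MHz, 10.7 MHz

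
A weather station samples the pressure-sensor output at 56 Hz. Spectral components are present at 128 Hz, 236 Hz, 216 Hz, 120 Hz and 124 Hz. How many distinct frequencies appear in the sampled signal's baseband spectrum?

3

fs/2 = 28 Hz.
128 Hz mod fs = 16 Hz.
16 Hz ≤ fs/2 = 28 Hz, appears at 16 Hz.
236 Hz mod fs = 12 Hz.
12 Hz ≤ fs/2 = 28 Hz, appears at 12 Hz.
216 Hz mod fs = 48 Hz.
48 Hz > fs/2 = 28 Hz, folds to fs − 48 Hz = 8 Hz.
120 Hz mod fs = 8 Hz.
8 Hz ≤ fs/2 = 28 Hz, appears at 8 Hz.
124 Hz mod fs = 12 Hz.
12 Hz ≤ fs/2 = 28 Hz, appears at 12 Hz.
Distinct values: {8 Hz, 12 Hz, 16 Hz} → 3.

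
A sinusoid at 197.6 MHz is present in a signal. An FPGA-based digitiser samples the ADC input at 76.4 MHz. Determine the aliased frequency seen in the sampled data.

31.6 MHz

197.6 MHz mod fs = 44.8 MHz.
44.8 MHz > fs/2 = 38.2 MHz, folds to fs − 44.8 MHz = 31.6 MHz.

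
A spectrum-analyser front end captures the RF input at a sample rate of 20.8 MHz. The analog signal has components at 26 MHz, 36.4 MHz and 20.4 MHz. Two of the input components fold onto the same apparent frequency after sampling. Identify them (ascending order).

fs/2 = 10.4 MHz.
26 MHz mod fs = 5.2 MHz.
5.2 MHz ≤ fs/2 = 10.4 MHz, appears at 5.2 MHz.
36.4 MHz mod fs = 15.6 MHz.
15.6 MHz > fs/2 = 10.4 MHz, folds to fs − 15.6 MHz = 5.2 MHz.
20.4 MHz > fs/2 = 10.4 MHz, folds to fs − 20.4 MHz = 0.4 MHz.
26 MHz and 36.4 MHz both map to 5.2 MHz.

26 MHz, 36.4 MHz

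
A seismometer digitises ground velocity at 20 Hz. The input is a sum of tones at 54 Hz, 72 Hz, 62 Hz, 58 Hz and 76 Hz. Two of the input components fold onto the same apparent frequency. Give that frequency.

2 Hz

fs/2 = 10 Hz.
54 Hz mod fs = 14 Hz.
14 Hz > fs/2 = 10 Hz, folds to fs − 14 Hz = 6 Hz.
72 Hz mod fs = 12 Hz.
12 Hz > fs/2 = 10 Hz, folds to fs − 12 Hz = 8 Hz.
62 Hz mod fs = 2 Hz.
2 Hz ≤ fs/2 = 10 Hz, appears at 2 Hz.
58 Hz mod fs = 18 Hz.
18 Hz > fs/2 = 10 Hz, folds to fs − 18 Hz = 2 Hz.
76 Hz mod fs = 16 Hz.
16 Hz > fs/2 = 10 Hz, folds to fs − 16 Hz = 4 Hz.
58 Hz and 62 Hz both map to 2 Hz.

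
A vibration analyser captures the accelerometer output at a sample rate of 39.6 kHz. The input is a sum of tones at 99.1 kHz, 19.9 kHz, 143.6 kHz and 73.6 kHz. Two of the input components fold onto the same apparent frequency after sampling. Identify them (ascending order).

fs/2 = 19.8 kHz.
99.1 kHz mod fs = 19.9 kHz.
19.9 kHz > fs/2 = 19.8 kHz, folds to fs − 19.9 kHz = 19.7 kHz.
19.9 kHz > fs/2 = 19.8 kHz, folds to fs − 19.9 kHz = 19.7 kHz.
143.6 kHz mod fs = 24.8 kHz.
24.8 kHz > fs/2 = 19.8 kHz, folds to fs − 24.8 kHz = 14.8 kHz.
73.6 kHz mod fs = 34 kHz.
34 kHz > fs/2 = 19.8 kHz, folds to fs − 34 kHz = 5.6 kHz.
19.9 kHz and 99.1 kHz both map to 19.7 kHz.

19.9 kHz, 99.1 kHz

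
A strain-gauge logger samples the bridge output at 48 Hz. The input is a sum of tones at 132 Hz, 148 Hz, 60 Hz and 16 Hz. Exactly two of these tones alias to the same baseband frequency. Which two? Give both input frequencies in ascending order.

fs/2 = 24 Hz.
132 Hz mod fs = 36 Hz.
36 Hz > fs/2 = 24 Hz, folds to fs − 36 Hz = 12 Hz.
148 Hz mod fs = 4 Hz.
4 Hz ≤ fs/2 = 24 Hz, appears at 4 Hz.
60 Hz mod fs = 12 Hz.
12 Hz ≤ fs/2 = 24 Hz, appears at 12 Hz.
16 Hz ≤ fs/2 = 24 Hz, passes unchanged.
60 Hz and 132 Hz both map to 12 Hz.

60 Hz, 132 Hz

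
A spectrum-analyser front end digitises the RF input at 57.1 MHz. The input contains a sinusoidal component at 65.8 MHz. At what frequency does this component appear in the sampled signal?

8.7 MHz

65.8 MHz mod fs = 8.7 MHz.
8.7 MHz ≤ fs/2 = 28.55 MHz, appears at 8.7 MHz.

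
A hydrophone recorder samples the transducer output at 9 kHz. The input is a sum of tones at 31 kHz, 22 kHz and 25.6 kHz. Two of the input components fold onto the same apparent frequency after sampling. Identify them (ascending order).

fs/2 = 4.5 kHz.
31 kHz mod fs = 4 kHz.
4 kHz ≤ fs/2 = 4.5 kHz, appears at 4 kHz.
22 kHz mod fs = 4 kHz.
4 kHz ≤ fs/2 = 4.5 kHz, appears at 4 kHz.
25.6 kHz mod fs = 7.6 kHz.
7.6 kHz > fs/2 = 4.5 kHz, folds to fs − 7.6 kHz = 1.4 kHz.
22 kHz and 31 kHz both map to 4 kHz.

22 kHz, 31 kHz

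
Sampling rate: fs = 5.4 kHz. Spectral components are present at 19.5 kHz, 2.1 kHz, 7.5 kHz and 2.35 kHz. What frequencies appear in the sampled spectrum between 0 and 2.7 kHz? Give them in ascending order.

2.1 kHz, 2.35 kHz

fs/2 = 2.7 kHz.
19.5 kHz mod fs = 3.3 kHz.
3.3 kHz > fs/2 = 2.7 kHz, folds to fs − 3.3 kHz = 2.1 kHz.
2.1 kHz ≤ fs/2 = 2.7 kHz, passes unchanged.
7.5 kHz mod fs = 2.1 kHz.
2.1 kHz ≤ fs/2 = 2.7 kHz, appears at 2.1 kHz.
2.35 kHz ≤ fs/2 = 2.7 kHz, passes unchanged.
Distinct values: {2.1 kHz, 2.35 kHz}.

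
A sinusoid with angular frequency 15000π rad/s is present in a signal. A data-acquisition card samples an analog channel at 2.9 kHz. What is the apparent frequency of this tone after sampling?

1.2 kHz

ω = 15000π rad/s → f = ω/(2π) = 7500 Hz = 7.5 kHz.
7.5 kHz mod fs = 1.7 kHz.
1.7 kHz > fs/2 = 1.45 kHz, folds to fs − 1.7 kHz = 1.2 kHz.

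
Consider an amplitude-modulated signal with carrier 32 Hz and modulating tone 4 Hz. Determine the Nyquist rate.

AM sidebands sit at fc ± fm = 28 Hz and 36 Hz.
Highest-frequency component: 36 Hz.
Nyquist rate = 2 × 36 Hz = 72 Hz.

72 Hz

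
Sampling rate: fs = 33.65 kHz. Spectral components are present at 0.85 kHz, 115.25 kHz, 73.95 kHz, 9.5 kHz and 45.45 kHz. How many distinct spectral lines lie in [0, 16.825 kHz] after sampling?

fs/2 = 16.825 kHz.
0.85 kHz ≤ fs/2 = 16.825 kHz, passes unchanged.
115.25 kHz mod fs = 14.3 kHz.
14.3 kHz ≤ fs/2 = 16.825 kHz, appears at 14.3 kHz.
73.95 kHz mod fs = 6.65 kHz.
6.65 kHz ≤ fs/2 = 16.825 kHz, appears at 6.65 kHz.
9.5 kHz ≤ fs/2 = 16.825 kHz, passes unchanged.
45.45 kHz mod fs = 11.8 kHz.
11.8 kHz ≤ fs/2 = 16.825 kHz, appears at 11.8 kHz.
Distinct values: {0.85 kHz, 6.65 kHz, 9.5 kHz, 11.8 kHz, 14.3 kHz} → 5.

5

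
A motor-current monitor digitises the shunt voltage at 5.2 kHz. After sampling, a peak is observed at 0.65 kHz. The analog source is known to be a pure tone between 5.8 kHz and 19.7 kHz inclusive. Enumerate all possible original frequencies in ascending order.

Frequencies that alias to 0.65 kHz are k·fs ± 0.65 kHz for integer k ≥ 0.
k=0: 0.65 kHz.
k=1: 4.55 kHz, 5.85 kHz.
k=2: 9.75 kHz, 11.05 kHz.
k=3: 14.95 kHz, 16.25 kHz.
k=4: 20.15 kHz, 21.45 kHz.
Within [5.8 kHz, 19.7 kHz]: 5.85 kHz, 9.75 kHz, 11.05 kHz, 14.95 kHz, 16.25 kHz.

5.85 kHz, 9.75 kHz, 11.05 kHz, 14.95 kHz, 16.25 kHz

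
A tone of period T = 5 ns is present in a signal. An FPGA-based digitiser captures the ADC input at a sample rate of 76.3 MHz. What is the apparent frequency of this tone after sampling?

T = 5 ns → f = 1/T = 200 MHz.
200 MHz mod fs = 47.4 MHz.
47.4 MHz > fs/2 = 38.15 MHz, folds to fs − 47.4 MHz = 28.9 MHz.

28.9 MHz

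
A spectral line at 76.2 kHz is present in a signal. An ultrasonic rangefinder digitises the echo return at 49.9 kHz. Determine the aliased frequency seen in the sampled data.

23.6 kHz

76.2 kHz mod fs = 26.3 kHz.
26.3 kHz > fs/2 = 24.95 kHz, folds to fs − 26.3 kHz = 23.6 kHz.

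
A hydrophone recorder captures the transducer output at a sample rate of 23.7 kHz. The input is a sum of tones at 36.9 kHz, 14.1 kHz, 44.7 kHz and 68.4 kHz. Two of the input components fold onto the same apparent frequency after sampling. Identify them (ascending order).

44.7 kHz, 68.4 kHz

fs/2 = 11.85 kHz.
36.9 kHz mod fs = 13.2 kHz.
13.2 kHz > fs/2 = 11.85 kHz, folds to fs − 13.2 kHz = 10.5 kHz.
14.1 kHz > fs/2 = 11.85 kHz, folds to fs − 14.1 kHz = 9.6 kHz.
44.7 kHz mod fs = 21 kHz.
21 kHz > fs/2 = 11.85 kHz, folds to fs − 21 kHz = 2.7 kHz.
68.4 kHz mod fs = 21 kHz.
21 kHz > fs/2 = 11.85 kHz, folds to fs − 21 kHz = 2.7 kHz.
44.7 kHz and 68.4 kHz both map to 2.7 kHz.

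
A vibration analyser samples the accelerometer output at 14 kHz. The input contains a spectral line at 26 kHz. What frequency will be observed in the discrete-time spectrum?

26 kHz mod fs = 12 kHz.
12 kHz > fs/2 = 7 kHz, folds to fs − 12 kHz = 2 kHz.

2 kHz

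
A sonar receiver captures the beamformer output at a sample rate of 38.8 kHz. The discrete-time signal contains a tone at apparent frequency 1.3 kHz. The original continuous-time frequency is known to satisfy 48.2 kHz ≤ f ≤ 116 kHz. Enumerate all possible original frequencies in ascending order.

76.3 kHz, 78.9 kHz, 115.1 kHz

Frequencies that alias to 1.3 kHz are k·fs ± 1.3 kHz for integer k ≥ 0.
k=0: 1.3 kHz.
k=1: 37.5 kHz, 40.1 kHz.
k=2: 76.3 kHz, 78.9 kHz.
k=3: 115.1 kHz, 117.7 kHz.
k=4: 153.9 kHz, 156.5 kHz.
Within [48.2 kHz, 116 kHz]: 76.3 kHz, 78.9 kHz, 115.1 kHz.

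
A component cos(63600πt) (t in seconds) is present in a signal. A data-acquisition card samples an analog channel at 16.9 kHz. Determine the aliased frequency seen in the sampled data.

2 kHz

ω = 63600π rad/s → f = ω/(2π) = 31800 Hz = 31.8 kHz.
31.8 kHz mod fs = 14.9 kHz.
14.9 kHz > fs/2 = 8.45 kHz, folds to fs − 14.9 kHz = 2 kHz.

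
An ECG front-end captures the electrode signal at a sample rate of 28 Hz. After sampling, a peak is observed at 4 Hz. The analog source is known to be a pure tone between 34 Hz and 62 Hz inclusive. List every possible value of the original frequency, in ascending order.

52 Hz, 60 Hz

Frequencies that alias to 4 Hz are k·fs ± 4 Hz for integer k ≥ 0.
k=0: 4 Hz.
k=1: 24 Hz, 32 Hz.
k=2: 52 Hz, 60 Hz.
k=3: 80 Hz, 88 Hz.
Within [34 Hz, 62 Hz]: 52 Hz, 60 Hz.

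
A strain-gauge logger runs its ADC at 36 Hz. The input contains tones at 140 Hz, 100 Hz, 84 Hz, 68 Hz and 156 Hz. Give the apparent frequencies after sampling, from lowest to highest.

fs/2 = 18 Hz.
140 Hz mod fs = 32 Hz.
32 Hz > fs/2 = 18 Hz, folds to fs − 32 Hz = 4 Hz.
100 Hz mod fs = 28 Hz.
28 Hz > fs/2 = 18 Hz, folds to fs − 28 Hz = 8 Hz.
84 Hz mod fs = 12 Hz.
12 Hz ≤ fs/2 = 18 Hz, appears at 12 Hz.
68 Hz mod fs = 32 Hz.
32 Hz > fs/2 = 18 Hz, folds to fs − 32 Hz = 4 Hz.
156 Hz mod fs = 12 Hz.
12 Hz ≤ fs/2 = 18 Hz, appears at 12 Hz.
Distinct values: {4 Hz, 8 Hz, 12 Hz}.

4 Hz, 8 Hz, 12 Hz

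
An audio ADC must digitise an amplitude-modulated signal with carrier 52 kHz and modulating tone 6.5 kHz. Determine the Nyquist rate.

117 kHz

AM sidebands sit at fc ± fm = 45.5 kHz and 58.5 kHz.
Highest-frequency component: 58.5 kHz.
Nyquist rate = 2 × 58.5 kHz = 117 kHz.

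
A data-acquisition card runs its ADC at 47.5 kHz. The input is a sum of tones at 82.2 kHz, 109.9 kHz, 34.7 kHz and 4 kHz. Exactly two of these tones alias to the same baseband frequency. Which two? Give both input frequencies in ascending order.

34.7 kHz, 82.2 kHz

fs/2 = 23.75 kHz.
82.2 kHz mod fs = 34.7 kHz.
34.7 kHz > fs/2 = 23.75 kHz, folds to fs − 34.7 kHz = 12.8 kHz.
109.9 kHz mod fs = 14.9 kHz.
14.9 kHz ≤ fs/2 = 23.75 kHz, appears at 14.9 kHz.
34.7 kHz > fs/2 = 23.75 kHz, folds to fs − 34.7 kHz = 12.8 kHz.
4 kHz ≤ fs/2 = 23.75 kHz, passes unchanged.
34.7 kHz and 82.2 kHz both map to 12.8 kHz.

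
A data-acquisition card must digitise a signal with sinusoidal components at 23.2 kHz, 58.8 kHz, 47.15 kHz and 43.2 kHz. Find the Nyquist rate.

Highest-frequency component: 58.8 kHz.
Nyquist rate = 2 × 58.8 kHz = 117.6 kHz.

117.6 kHz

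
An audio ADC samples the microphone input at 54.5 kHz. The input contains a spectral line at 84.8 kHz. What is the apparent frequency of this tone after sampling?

84.8 kHz mod fs = 30.3 kHz.
30.3 kHz > fs/2 = 27.25 kHz, folds to fs − 30.3 kHz = 24.2 kHz.

24.2 kHz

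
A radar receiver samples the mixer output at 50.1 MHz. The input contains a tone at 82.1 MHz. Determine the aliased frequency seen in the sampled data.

18.1 MHz

82.1 MHz mod fs = 32 MHz.
32 MHz > fs/2 = 25.05 MHz, folds to fs − 32 MHz = 18.1 MHz.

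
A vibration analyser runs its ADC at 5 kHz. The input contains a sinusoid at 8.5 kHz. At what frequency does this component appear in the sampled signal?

1.5 kHz

8.5 kHz mod fs = 3.5 kHz.
3.5 kHz > fs/2 = 2.5 kHz, folds to fs − 3.5 kHz = 1.5 kHz.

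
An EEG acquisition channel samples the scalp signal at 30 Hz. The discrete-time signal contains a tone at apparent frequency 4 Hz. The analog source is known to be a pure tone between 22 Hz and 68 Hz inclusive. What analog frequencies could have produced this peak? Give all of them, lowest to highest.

26 Hz, 34 Hz, 56 Hz, 64 Hz

Frequencies that alias to 4 Hz are k·fs ± 4 Hz for integer k ≥ 0.
k=0: 4 Hz.
k=1: 26 Hz, 34 Hz.
k=2: 56 Hz, 64 Hz.
k=3: 86 Hz, 94 Hz.
Within [22 Hz, 68 Hz]: 26 Hz, 34 Hz, 56 Hz, 64 Hz.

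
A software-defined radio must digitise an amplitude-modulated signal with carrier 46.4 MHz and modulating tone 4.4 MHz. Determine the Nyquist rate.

101.6 MHz

AM sidebands sit at fc ± fm = 42 MHz and 50.8 MHz.
Highest-frequency component: 50.8 MHz.
Nyquist rate = 2 × 50.8 MHz = 101.6 MHz.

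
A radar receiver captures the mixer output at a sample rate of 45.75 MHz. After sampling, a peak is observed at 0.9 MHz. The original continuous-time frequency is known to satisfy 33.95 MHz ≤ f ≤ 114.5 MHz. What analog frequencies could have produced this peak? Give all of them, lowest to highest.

Frequencies that alias to 0.9 MHz are k·fs ± 0.9 MHz for integer k ≥ 0.
k=0: 0.9 MHz.
k=1: 44.85 MHz, 46.65 MHz.
k=2: 90.6 MHz, 92.4 MHz.
k=3: 136.35 MHz, 138.15 MHz.
Within [33.95 MHz, 114.5 MHz]: 44.85 MHz, 46.65 MHz, 90.6 MHz, 92.4 MHz.

44.85 MHz, 46.65 MHz, 90.6 MHz, 92.4 MHz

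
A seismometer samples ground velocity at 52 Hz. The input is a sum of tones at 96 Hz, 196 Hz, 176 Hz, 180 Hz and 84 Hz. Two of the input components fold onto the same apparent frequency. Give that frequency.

20 Hz

fs/2 = 26 Hz.
96 Hz mod fs = 44 Hz.
44 Hz > fs/2 = 26 Hz, folds to fs − 44 Hz = 8 Hz.
196 Hz mod fs = 40 Hz.
40 Hz > fs/2 = 26 Hz, folds to fs − 40 Hz = 12 Hz.
176 Hz mod fs = 20 Hz.
20 Hz ≤ fs/2 = 26 Hz, appears at 20 Hz.
180 Hz mod fs = 24 Hz.
24 Hz ≤ fs/2 = 26 Hz, appears at 24 Hz.
84 Hz mod fs = 32 Hz.
32 Hz > fs/2 = 26 Hz, folds to fs − 32 Hz = 20 Hz.
84 Hz and 176 Hz both map to 20 Hz.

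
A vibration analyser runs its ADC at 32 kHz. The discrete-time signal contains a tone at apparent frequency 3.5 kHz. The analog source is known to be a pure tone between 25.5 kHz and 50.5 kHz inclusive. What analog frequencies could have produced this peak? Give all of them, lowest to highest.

28.5 kHz, 35.5 kHz

Frequencies that alias to 3.5 kHz are k·fs ± 3.5 kHz for integer k ≥ 0.
k=0: 3.5 kHz.
k=1: 28.5 kHz, 35.5 kHz.
k=2: 60.5 kHz, 67.5 kHz.
Within [25.5 kHz, 50.5 kHz]: 28.5 kHz, 35.5 kHz.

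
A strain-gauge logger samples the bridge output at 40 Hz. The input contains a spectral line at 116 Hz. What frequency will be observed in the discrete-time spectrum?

116 Hz mod fs = 36 Hz.
36 Hz > fs/2 = 20 Hz, folds to fs − 36 Hz = 4 Hz.

4 Hz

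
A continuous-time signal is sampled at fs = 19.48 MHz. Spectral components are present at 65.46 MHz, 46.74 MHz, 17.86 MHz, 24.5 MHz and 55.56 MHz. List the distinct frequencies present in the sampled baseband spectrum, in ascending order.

fs/2 = 9.74 MHz.
65.46 MHz mod fs = 7.02 MHz.
7.02 MHz ≤ fs/2 = 9.74 MHz, appears at 7.02 MHz.
46.74 MHz mod fs = 7.78 MHz.
7.78 MHz ≤ fs/2 = 9.74 MHz, appears at 7.78 MHz.
17.86 MHz > fs/2 = 9.74 MHz, folds to fs − 17.86 MHz = 1.62 MHz.
24.5 MHz mod fs = 5.02 MHz.
5.02 MHz ≤ fs/2 = 9.74 MHz, appears at 5.02 MHz.
55.56 MHz mod fs = 16.6 MHz.
16.6 MHz > fs/2 = 9.74 MHz, folds to fs − 16.6 MHz = 2.88 MHz.
Distinct values: {1.62 MHz, 2.88 MHz, 5.02 MHz, 7.02 MHz, 7.78 MHz}.

1.62 MHz, 2.88 MHz, 5.02 MHz, 7.02 MHz, 7.78 MHz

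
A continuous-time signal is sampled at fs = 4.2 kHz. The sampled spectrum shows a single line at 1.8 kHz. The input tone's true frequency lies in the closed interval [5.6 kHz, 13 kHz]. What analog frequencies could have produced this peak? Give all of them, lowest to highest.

6 kHz, 6.6 kHz, 10.2 kHz, 10.8 kHz

Frequencies that alias to 1.8 kHz are k·fs ± 1.8 kHz for integer k ≥ 0.
k=0: 1.8 kHz.
k=1: 2.4 kHz, 6 kHz.
k=2: 6.6 kHz, 10.2 kHz.
k=3: 10.8 kHz, 14.4 kHz.
k=4: 15 kHz, 18.6 kHz.
Within [5.6 kHz, 13 kHz]: 6 kHz, 6.6 kHz, 10.2 kHz, 10.8 kHz.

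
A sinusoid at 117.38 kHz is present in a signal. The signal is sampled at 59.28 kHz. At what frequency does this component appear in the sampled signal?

117.38 kHz mod fs = 58.1 kHz.
58.1 kHz > fs/2 = 29.64 kHz, folds to fs − 58.1 kHz = 1.18 kHz.

1.18 kHz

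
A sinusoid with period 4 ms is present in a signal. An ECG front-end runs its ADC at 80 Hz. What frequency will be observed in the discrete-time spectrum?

T = 4 ms → f = 1/T = 250 Hz.
250 Hz mod fs = 10 Hz.
10 Hz ≤ fs/2 = 40 Hz, appears at 10 Hz.

10 Hz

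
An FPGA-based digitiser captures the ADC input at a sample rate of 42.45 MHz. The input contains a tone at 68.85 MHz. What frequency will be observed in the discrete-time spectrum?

68.85 MHz mod fs = 26.4 MHz.
26.4 MHz > fs/2 = 21.225 MHz, folds to fs − 26.4 MHz = 16.05 MHz.

16.05 MHz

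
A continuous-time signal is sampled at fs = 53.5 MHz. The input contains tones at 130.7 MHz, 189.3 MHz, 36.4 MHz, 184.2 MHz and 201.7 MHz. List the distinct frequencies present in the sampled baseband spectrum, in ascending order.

12.3 MHz, 17.1 MHz, 23.7 MHz, 24.7 MHz

fs/2 = 26.75 MHz.
130.7 MHz mod fs = 23.7 MHz.
23.7 MHz ≤ fs/2 = 26.75 MHz, appears at 23.7 MHz.
189.3 MHz mod fs = 28.8 MHz.
28.8 MHz > fs/2 = 26.75 MHz, folds to fs − 28.8 MHz = 24.7 MHz.
36.4 MHz > fs/2 = 26.75 MHz, folds to fs − 36.4 MHz = 17.1 MHz.
184.2 MHz mod fs = 23.7 MHz.
23.7 MHz ≤ fs/2 = 26.75 MHz, appears at 23.7 MHz.
201.7 MHz mod fs = 41.2 MHz.
41.2 MHz > fs/2 = 26.75 MHz, folds to fs − 41.2 MHz = 12.3 MHz.
Distinct values: {12.3 MHz, 17.1 MHz, 23.7 MHz, 24.7 MHz}.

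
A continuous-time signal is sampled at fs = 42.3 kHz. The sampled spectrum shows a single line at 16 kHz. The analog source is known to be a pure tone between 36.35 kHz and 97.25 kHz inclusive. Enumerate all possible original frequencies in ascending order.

Frequencies that alias to 16 kHz are k·fs ± 16 kHz for integer k ≥ 0.
k=0: 16 kHz.
k=1: 26.3 kHz, 58.3 kHz.
k=2: 68.6 kHz, 100.6 kHz.
k=3: 110.9 kHz, 142.9 kHz.
Within [36.35 kHz, 97.25 kHz]: 58.3 kHz, 68.6 kHz.

58.3 kHz, 68.6 kHz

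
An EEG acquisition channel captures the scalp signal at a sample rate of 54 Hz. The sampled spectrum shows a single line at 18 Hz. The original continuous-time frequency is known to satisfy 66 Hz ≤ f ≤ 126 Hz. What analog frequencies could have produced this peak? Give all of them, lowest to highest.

Frequencies that alias to 18 Hz are k·fs ± 18 Hz for integer k ≥ 0.
k=0: 18 Hz.
k=1: 36 Hz, 72 Hz.
k=2: 90 Hz, 126 Hz.
k=3: 144 Hz, 180 Hz.
Within [66 Hz, 126 Hz]: 72 Hz, 90 Hz, 126 Hz.

72 Hz, 90 Hz, 126 Hz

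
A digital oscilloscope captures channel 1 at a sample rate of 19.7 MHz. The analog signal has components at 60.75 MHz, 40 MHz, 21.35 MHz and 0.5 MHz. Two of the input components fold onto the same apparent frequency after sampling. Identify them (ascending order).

fs/2 = 9.85 MHz.
60.75 MHz mod fs = 1.65 MHz.
1.65 MHz ≤ fs/2 = 9.85 MHz, appears at 1.65 MHz.
40 MHz mod fs = 0.6 MHz.
0.6 MHz ≤ fs/2 = 9.85 MHz, appears at 0.6 MHz.
21.35 MHz mod fs = 1.65 MHz.
1.65 MHz ≤ fs/2 = 9.85 MHz, appears at 1.65 MHz.
0.5 MHz ≤ fs/2 = 9.85 MHz, passes unchanged.
21.35 MHz and 60.75 MHz both map to 1.65 MHz.

21.35 MHz, 60.75 MHz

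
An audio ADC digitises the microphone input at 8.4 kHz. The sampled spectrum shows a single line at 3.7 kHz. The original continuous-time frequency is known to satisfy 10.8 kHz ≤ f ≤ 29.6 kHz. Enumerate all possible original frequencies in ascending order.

12.1 kHz, 13.1 kHz, 20.5 kHz, 21.5 kHz, 28.9 kHz

Frequencies that alias to 3.7 kHz are k·fs ± 3.7 kHz for integer k ≥ 0.
k=0: 3.7 kHz.
k=1: 4.7 kHz, 12.1 kHz.
k=2: 13.1 kHz, 20.5 kHz.
k=3: 21.5 kHz, 28.9 kHz.
k=4: 29.9 kHz, 37.3 kHz.
Within [10.8 kHz, 29.6 kHz]: 12.1 kHz, 13.1 kHz, 20.5 kHz, 21.5 kHz, 28.9 kHz.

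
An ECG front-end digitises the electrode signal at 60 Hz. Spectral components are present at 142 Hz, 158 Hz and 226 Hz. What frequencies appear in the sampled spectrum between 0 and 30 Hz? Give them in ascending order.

14 Hz, 22 Hz

fs/2 = 30 Hz.
142 Hz mod fs = 22 Hz.
22 Hz ≤ fs/2 = 30 Hz, appears at 22 Hz.
158 Hz mod fs = 38 Hz.
38 Hz > fs/2 = 30 Hz, folds to fs − 38 Hz = 22 Hz.
226 Hz mod fs = 46 Hz.
46 Hz > fs/2 = 30 Hz, folds to fs − 46 Hz = 14 Hz.
Distinct values: {14 Hz, 22 Hz}.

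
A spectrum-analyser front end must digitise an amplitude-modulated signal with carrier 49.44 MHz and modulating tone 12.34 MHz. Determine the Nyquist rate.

AM sidebands sit at fc ± fm = 37.1 MHz and 61.78 MHz.
Highest-frequency component: 61.78 MHz.
Nyquist rate = 2 × 61.78 MHz = 123.56 MHz.

123.56 MHz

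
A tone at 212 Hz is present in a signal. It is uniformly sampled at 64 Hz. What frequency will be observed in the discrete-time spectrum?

212 Hz mod fs = 20 Hz.
20 Hz ≤ fs/2 = 32 Hz, appears at 20 Hz.

20 Hz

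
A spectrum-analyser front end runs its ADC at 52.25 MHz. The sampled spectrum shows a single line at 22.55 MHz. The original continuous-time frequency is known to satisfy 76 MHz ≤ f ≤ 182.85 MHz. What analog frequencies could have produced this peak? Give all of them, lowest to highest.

Frequencies that alias to 22.55 MHz are k·fs ± 22.55 MHz for integer k ≥ 0.
k=0: 22.55 MHz.
k=1: 29.7 MHz, 74.8 MHz.
k=2: 81.95 MHz, 127.05 MHz.
k=3: 134.2 MHz, 179.3 MHz.
k=4: 186.45 MHz, 231.55 MHz.
Within [76 MHz, 182.85 MHz]: 81.95 MHz, 127.05 MHz, 134.2 MHz, 179.3 MHz.

81.95 MHz, 127.05 MHz, 134.2 MHz, 179.3 MHz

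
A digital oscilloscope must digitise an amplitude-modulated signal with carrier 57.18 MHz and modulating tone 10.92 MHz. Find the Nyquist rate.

AM sidebands sit at fc ± fm = 46.26 MHz and 68.1 MHz.
Highest-frequency component: 68.1 MHz.
Nyquist rate = 2 × 68.1 MHz = 136.2 MHz.

136.2 MHz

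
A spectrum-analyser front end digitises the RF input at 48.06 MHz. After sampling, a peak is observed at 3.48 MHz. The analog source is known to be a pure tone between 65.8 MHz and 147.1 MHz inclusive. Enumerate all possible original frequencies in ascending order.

Frequencies that alias to 3.48 MHz are k·fs ± 3.48 MHz for integer k ≥ 0.
k=0: 3.48 MHz.
k=1: 44.58 MHz, 51.54 MHz.
k=2: 92.64 MHz, 99.6 MHz.
k=3: 140.7 MHz, 147.66 MHz.
k=4: 188.76 MHz, 195.72 MHz.
Within [65.8 MHz, 147.1 MHz]: 92.64 MHz, 99.6 MHz, 140.7 MHz.

92.64 MHz, 99.6 MHz, 140.7 MHz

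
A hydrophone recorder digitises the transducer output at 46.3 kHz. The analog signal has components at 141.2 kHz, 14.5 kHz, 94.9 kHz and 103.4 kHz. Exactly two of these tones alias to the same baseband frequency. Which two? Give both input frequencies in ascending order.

94.9 kHz, 141.2 kHz

fs/2 = 23.15 kHz.
141.2 kHz mod fs = 2.3 kHz.
2.3 kHz ≤ fs/2 = 23.15 kHz, appears at 2.3 kHz.
14.5 kHz ≤ fs/2 = 23.15 kHz, passes unchanged.
94.9 kHz mod fs = 2.3 kHz.
2.3 kHz ≤ fs/2 = 23.15 kHz, appears at 2.3 kHz.
103.4 kHz mod fs = 10.8 kHz.
10.8 kHz ≤ fs/2 = 23.15 kHz, appears at 10.8 kHz.
94.9 kHz and 141.2 kHz both map to 2.3 kHz.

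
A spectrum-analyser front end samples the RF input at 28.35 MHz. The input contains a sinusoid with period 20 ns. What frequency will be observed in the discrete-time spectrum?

T = 20 ns → f = 1/T = 50 MHz.
50 MHz mod fs = 21.65 MHz.
21.65 MHz > fs/2 = 14.175 MHz, folds to fs − 21.65 MHz = 6.7 MHz.

6.7 MHz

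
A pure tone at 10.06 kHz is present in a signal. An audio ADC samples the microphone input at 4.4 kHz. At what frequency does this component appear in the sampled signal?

10.06 kHz mod fs = 1.26 kHz.
1.26 kHz ≤ fs/2 = 2.2 kHz, appears at 1.26 kHz.

1.26 kHz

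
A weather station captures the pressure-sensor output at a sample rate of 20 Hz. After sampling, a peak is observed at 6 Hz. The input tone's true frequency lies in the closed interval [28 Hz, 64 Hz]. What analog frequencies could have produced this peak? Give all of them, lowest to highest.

34 Hz, 46 Hz, 54 Hz

Frequencies that alias to 6 Hz are k·fs ± 6 Hz for integer k ≥ 0.
k=0: 6 Hz.
k=1: 14 Hz, 26 Hz.
k=2: 34 Hz, 46 Hz.
k=3: 54 Hz, 66 Hz.
k=4: 74 Hz, 86 Hz.
Within [28 Hz, 64 Hz]: 34 Hz, 46 Hz, 54 Hz.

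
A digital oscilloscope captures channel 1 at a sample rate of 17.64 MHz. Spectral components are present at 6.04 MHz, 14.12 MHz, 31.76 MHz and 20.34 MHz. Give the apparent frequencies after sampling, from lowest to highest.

2.7 MHz, 3.52 MHz, 6.04 MHz

fs/2 = 8.82 MHz.
6.04 MHz ≤ fs/2 = 8.82 MHz, passes unchanged.
14.12 MHz > fs/2 = 8.82 MHz, folds to fs − 14.12 MHz = 3.52 MHz.
31.76 MHz mod fs = 14.12 MHz.
14.12 MHz > fs/2 = 8.82 MHz, folds to fs − 14.12 MHz = 3.52 MHz.
20.34 MHz mod fs = 2.7 MHz.
2.7 MHz ≤ fs/2 = 8.82 MHz, appears at 2.7 MHz.
Distinct values: {2.7 MHz, 3.52 MHz, 6.04 MHz}.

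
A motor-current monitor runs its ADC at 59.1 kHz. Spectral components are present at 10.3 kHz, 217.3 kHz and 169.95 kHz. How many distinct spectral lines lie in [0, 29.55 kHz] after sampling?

3

fs/2 = 29.55 kHz.
10.3 kHz ≤ fs/2 = 29.55 kHz, passes unchanged.
217.3 kHz mod fs = 40 kHz.
40 kHz > fs/2 = 29.55 kHz, folds to fs − 40 kHz = 19.1 kHz.
169.95 kHz mod fs = 51.75 kHz.
51.75 kHz > fs/2 = 29.55 kHz, folds to fs − 51.75 kHz = 7.35 kHz.
Distinct values: {7.35 kHz, 10.3 kHz, 19.1 kHz} → 3.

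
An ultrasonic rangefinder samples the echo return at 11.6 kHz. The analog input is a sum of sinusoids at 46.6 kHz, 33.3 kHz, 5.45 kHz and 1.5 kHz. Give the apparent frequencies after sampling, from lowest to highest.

fs/2 = 5.8 kHz.
46.6 kHz mod fs = 0.2 kHz.
0.2 kHz ≤ fs/2 = 5.8 kHz, appears at 0.2 kHz.
33.3 kHz mod fs = 10.1 kHz.
10.1 kHz > fs/2 = 5.8 kHz, folds to fs − 10.1 kHz = 1.5 kHz.
5.45 kHz ≤ fs/2 = 5.8 kHz, passes unchanged.
1.5 kHz ≤ fs/2 = 5.8 kHz, passes unchanged.
Distinct values: {0.2 kHz, 1.5 kHz, 5.45 kHz}.

0.2 kHz, 1.5 kHz, 5.45 kHz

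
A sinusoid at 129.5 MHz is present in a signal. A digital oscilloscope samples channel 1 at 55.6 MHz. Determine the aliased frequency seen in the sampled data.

18.3 MHz

129.5 MHz mod fs = 18.3 MHz.
18.3 MHz ≤ fs/2 = 27.8 MHz, appears at 18.3 MHz.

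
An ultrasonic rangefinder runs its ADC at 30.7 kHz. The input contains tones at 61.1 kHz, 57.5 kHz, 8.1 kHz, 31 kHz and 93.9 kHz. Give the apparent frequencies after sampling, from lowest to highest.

0.3 kHz, 1.8 kHz, 3.9 kHz, 8.1 kHz

fs/2 = 15.35 kHz.
61.1 kHz mod fs = 30.4 kHz.
30.4 kHz > fs/2 = 15.35 kHz, folds to fs − 30.4 kHz = 0.3 kHz.
57.5 kHz mod fs = 26.8 kHz.
26.8 kHz > fs/2 = 15.35 kHz, folds to fs − 26.8 kHz = 3.9 kHz.
8.1 kHz ≤ fs/2 = 15.35 kHz, passes unchanged.
31 kHz mod fs = 0.3 kHz.
0.3 kHz ≤ fs/2 = 15.35 kHz, appears at 0.3 kHz.
93.9 kHz mod fs = 1.8 kHz.
1.8 kHz ≤ fs/2 = 15.35 kHz, appears at 1.8 kHz.
Distinct values: {0.3 kHz, 1.8 kHz, 3.9 kHz, 8.1 kHz}.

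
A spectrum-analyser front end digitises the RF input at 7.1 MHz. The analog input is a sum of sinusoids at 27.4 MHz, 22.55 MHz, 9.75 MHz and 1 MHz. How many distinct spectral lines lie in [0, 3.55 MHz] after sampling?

3

fs/2 = 3.55 MHz.
27.4 MHz mod fs = 6.1 MHz.
6.1 MHz > fs/2 = 3.55 MHz, folds to fs − 6.1 MHz = 1 MHz.
22.55 MHz mod fs = 1.25 MHz.
1.25 MHz ≤ fs/2 = 3.55 MHz, appears at 1.25 MHz.
9.75 MHz mod fs = 2.65 MHz.
2.65 MHz ≤ fs/2 = 3.55 MHz, appears at 2.65 MHz.
1 MHz ≤ fs/2 = 3.55 MHz, passes unchanged.
Distinct values: {1 MHz, 1.25 MHz, 2.65 MHz} → 3.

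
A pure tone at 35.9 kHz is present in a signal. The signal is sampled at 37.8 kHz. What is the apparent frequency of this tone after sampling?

1.9 kHz

35.9 kHz > fs/2 = 18.9 kHz, folds to fs − 35.9 kHz = 1.9 kHz.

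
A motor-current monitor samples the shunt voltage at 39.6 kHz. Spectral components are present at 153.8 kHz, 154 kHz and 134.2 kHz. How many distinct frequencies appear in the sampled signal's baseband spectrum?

fs/2 = 19.8 kHz.
153.8 kHz mod fs = 35 kHz.
35 kHz > fs/2 = 19.8 kHz, folds to fs − 35 kHz = 4.6 kHz.
154 kHz mod fs = 35.2 kHz.
35.2 kHz > fs/2 = 19.8 kHz, folds to fs − 35.2 kHz = 4.4 kHz.
134.2 kHz mod fs = 15.4 kHz.
15.4 kHz ≤ fs/2 = 19.8 kHz, appears at 15.4 kHz.
Distinct values: {4.4 kHz, 4.6 kHz, 15.4 kHz} → 3.

3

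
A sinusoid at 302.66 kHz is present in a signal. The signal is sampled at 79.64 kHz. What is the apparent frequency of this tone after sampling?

15.9 kHz

302.66 kHz mod fs = 63.74 kHz.
63.74 kHz > fs/2 = 39.82 kHz, folds to fs − 63.74 kHz = 15.9 kHz.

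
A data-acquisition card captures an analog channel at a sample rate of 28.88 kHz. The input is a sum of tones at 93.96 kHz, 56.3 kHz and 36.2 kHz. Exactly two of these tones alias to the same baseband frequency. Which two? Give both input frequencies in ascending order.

36.2 kHz, 93.96 kHz

fs/2 = 14.44 kHz.
93.96 kHz mod fs = 7.32 kHz.
7.32 kHz ≤ fs/2 = 14.44 kHz, appears at 7.32 kHz.
56.3 kHz mod fs = 27.42 kHz.
27.42 kHz > fs/2 = 14.44 kHz, folds to fs − 27.42 kHz = 1.46 kHz.
36.2 kHz mod fs = 7.32 kHz.
7.32 kHz ≤ fs/2 = 14.44 kHz, appears at 7.32 kHz.
36.2 kHz and 93.96 kHz both map to 7.32 kHz.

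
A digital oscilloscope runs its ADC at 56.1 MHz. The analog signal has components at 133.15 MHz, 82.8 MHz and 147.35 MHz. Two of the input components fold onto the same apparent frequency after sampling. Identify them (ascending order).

fs/2 = 28.05 MHz.
133.15 MHz mod fs = 20.95 MHz.
20.95 MHz ≤ fs/2 = 28.05 MHz, appears at 20.95 MHz.
82.8 MHz mod fs = 26.7 MHz.
26.7 MHz ≤ fs/2 = 28.05 MHz, appears at 26.7 MHz.
147.35 MHz mod fs = 35.15 MHz.
35.15 MHz > fs/2 = 28.05 MHz, folds to fs − 35.15 MHz = 20.95 MHz.
133.15 MHz and 147.35 MHz both map to 20.95 MHz.

133.15 MHz, 147.35 MHz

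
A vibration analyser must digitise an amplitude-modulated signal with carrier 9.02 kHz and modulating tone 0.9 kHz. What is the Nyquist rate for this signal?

19.84 kHz

AM sidebands sit at fc ± fm = 8.12 kHz and 9.92 kHz.
Highest-frequency component: 9.92 kHz.
Nyquist rate = 2 × 9.92 kHz = 19.84 kHz.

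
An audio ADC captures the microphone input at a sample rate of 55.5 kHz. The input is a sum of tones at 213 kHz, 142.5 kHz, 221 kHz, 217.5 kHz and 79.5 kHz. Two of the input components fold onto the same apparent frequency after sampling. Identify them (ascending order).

79.5 kHz, 142.5 kHz

fs/2 = 27.75 kHz.
213 kHz mod fs = 46.5 kHz.
46.5 kHz > fs/2 = 27.75 kHz, folds to fs − 46.5 kHz = 9 kHz.
142.5 kHz mod fs = 31.5 kHz.
31.5 kHz > fs/2 = 27.75 kHz, folds to fs − 31.5 kHz = 24 kHz.
221 kHz mod fs = 54.5 kHz.
54.5 kHz > fs/2 = 27.75 kHz, folds to fs − 54.5 kHz = 1 kHz.
217.5 kHz mod fs = 51 kHz.
51 kHz > fs/2 = 27.75 kHz, folds to fs − 51 kHz = 4.5 kHz.
79.5 kHz mod fs = 24 kHz.
24 kHz ≤ fs/2 = 27.75 kHz, appears at 24 kHz.
79.5 kHz and 142.5 kHz both map to 24 kHz.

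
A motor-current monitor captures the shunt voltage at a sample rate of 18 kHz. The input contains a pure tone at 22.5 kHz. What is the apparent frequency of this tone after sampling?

4.5 kHz

22.5 kHz mod fs = 4.5 kHz.
4.5 kHz ≤ fs/2 = 9 kHz, appears at 4.5 kHz.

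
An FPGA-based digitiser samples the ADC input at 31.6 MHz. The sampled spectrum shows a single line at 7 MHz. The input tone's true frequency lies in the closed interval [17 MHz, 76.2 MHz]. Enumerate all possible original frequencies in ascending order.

Frequencies that alias to 7 MHz are k·fs ± 7 MHz for integer k ≥ 0.
k=0: 7 MHz.
k=1: 24.6 MHz, 38.6 MHz.
k=2: 56.2 MHz, 70.2 MHz.
k=3: 87.8 MHz, 101.8 MHz.
Within [17 MHz, 76.2 MHz]: 24.6 MHz, 38.6 MHz, 56.2 MHz, 70.2 MHz.

24.6 MHz, 38.6 MHz, 56.2 MHz, 70.2 MHz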